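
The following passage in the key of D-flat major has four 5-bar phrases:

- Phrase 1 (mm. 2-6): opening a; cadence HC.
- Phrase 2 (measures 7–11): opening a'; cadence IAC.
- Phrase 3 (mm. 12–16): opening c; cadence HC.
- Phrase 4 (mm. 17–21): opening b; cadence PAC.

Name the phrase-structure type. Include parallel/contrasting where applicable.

Four phrases in two halves: the first half (mm. 2–11) ends with an imperfect authentic cadence, the second (measures 12–21) with a perfect authentic cadence — a large antecedent–consequent pair, i.e. a double period.
Phrase 3 begins with different material from phrase 1, making it contrasting.

contrasting double period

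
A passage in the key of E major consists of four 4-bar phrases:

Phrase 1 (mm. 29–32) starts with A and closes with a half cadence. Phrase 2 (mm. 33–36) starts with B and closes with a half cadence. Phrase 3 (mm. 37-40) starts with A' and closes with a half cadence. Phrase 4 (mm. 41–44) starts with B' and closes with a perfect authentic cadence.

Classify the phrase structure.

Four phrases in two halves: the first half (mm. 29–36) ends with a half cadence, the second (bars 37-44) with a perfect authentic cadence — a large antecedent–consequent pair, i.e. a double period.
Phrase 3 begins with the same material as phrase 1, making it parallel.

parallel double period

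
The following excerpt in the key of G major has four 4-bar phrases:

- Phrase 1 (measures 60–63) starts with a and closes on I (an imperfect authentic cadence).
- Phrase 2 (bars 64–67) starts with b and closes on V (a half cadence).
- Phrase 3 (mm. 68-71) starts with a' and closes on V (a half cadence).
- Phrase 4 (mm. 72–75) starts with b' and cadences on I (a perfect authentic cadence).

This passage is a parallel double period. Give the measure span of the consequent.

In a double period the four phrases pair into a large antecedent (phrases 1–2, ending half cadence) and a large consequent (phrases 3–4, ending perfect authentic cadence). The consequent spans mm. 68–75.

measures 68–75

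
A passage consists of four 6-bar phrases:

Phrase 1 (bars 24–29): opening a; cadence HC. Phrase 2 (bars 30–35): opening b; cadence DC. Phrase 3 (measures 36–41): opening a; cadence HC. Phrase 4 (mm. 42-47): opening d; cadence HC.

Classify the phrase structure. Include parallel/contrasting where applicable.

phrase group

Phrase 4 ends with a half cadence, no stronger than phrase 2's deceptive cadence, so the four phrases do not form a double period; nor do phrases 3–4 duplicate 1–2, so it is not a repeated period. With no phrase reaching a conclusive cadence, the passage is a phrase group.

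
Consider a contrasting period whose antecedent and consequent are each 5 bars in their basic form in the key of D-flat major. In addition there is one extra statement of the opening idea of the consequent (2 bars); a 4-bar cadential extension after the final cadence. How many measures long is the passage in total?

Basic contrasting period: 5 + 5 = 10 bars.
10 (basic form) + 2 (extra statement) + 4 (cadential extension) = 16.

16 measures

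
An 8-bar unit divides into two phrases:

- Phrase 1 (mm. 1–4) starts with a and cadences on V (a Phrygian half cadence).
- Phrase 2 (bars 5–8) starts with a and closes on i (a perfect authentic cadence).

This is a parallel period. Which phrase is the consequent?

The phrase ending with the weaker cadence (Phrygian half cadence) is the antecedent; the one ending more conclusively (perfect authentic cadence) is the consequent. The consequent is phrase 2.

phrase 2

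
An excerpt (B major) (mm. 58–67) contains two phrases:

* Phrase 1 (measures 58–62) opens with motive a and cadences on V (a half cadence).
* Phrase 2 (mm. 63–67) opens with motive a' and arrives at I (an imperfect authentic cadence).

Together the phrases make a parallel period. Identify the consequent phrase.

phrase 2

The phrase ending with the weaker cadence (half cadence) is the antecedent; the one ending more conclusively (imperfect authentic cadence) is the consequent. The consequent is phrase 2.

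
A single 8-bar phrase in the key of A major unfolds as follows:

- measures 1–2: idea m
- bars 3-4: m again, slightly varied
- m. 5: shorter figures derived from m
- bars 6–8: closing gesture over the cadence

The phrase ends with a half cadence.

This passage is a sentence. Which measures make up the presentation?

The presentation of a sentence is the basic idea (bars 1–2) plus its repetition (bars 3–4); the presentation is therefore mm. 1–4.

measures 1–4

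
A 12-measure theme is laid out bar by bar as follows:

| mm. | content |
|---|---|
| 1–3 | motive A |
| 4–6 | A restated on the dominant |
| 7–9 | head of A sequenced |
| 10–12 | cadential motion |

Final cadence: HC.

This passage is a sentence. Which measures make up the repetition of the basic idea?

measures 4–6

The presentation of a sentence is the basic idea (mm. 1–3) plus its repetition (bars 4-6); the repetition of the basic idea is therefore mm. 4–6.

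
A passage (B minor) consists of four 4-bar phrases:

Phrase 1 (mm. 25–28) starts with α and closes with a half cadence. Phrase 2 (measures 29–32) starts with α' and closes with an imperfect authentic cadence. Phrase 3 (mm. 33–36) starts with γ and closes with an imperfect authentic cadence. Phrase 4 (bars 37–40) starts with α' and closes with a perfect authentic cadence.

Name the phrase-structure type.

contrasting double period

Four phrases in two halves: the first half (measures 25-32) ends with an imperfect authentic cadence, the second (measures 33–40) with a perfect authentic cadence — a large antecedent–consequent pair, i.e. a double period.
Phrase 3 begins with different material from phrase 1, making it contrasting.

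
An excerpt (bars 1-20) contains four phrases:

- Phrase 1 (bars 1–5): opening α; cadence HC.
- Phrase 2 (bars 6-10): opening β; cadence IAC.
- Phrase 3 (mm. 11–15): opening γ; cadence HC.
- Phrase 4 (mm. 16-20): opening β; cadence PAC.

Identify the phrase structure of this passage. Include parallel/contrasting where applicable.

Four phrases in two halves: the first half (mm. 1-10) ends with an imperfect authentic cadence, the second (mm. 11–20) with a perfect authentic cadence — a large antecedent–consequent pair, i.e. a double period.
Phrase 3 begins with different material from phrase 1, making it contrasting.

contrasting double period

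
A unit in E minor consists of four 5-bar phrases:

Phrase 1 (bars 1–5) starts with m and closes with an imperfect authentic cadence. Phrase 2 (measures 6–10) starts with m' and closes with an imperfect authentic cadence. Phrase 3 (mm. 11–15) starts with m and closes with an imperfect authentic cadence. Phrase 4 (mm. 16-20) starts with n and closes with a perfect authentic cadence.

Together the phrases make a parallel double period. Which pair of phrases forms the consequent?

In a double period the first pair of phrases (ending imperfect authentic cadence) is the large antecedent and the second pair (ending perfect authentic cadence) is the large consequent; the consequent is phrases 3 and 4.

phrases 3 and 4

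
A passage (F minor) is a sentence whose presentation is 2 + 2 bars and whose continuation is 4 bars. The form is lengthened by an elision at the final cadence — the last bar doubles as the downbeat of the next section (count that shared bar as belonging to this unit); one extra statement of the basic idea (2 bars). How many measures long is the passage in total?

Basic sentence: 2 + 2 + 4 = 8 bars.
8 (basic form) + 2 (extra statement) = 10.
The elision shares a bar with the next section but does not change this unit's count.

10 measures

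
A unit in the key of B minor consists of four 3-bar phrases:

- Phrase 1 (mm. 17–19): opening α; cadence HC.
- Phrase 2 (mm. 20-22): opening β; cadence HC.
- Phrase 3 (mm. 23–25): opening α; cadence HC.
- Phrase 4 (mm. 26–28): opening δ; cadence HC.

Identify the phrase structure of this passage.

phrase group

Phrase 4 ends with a half cadence, no stronger than phrase 2's half cadence, so the four phrases do not form a double period; nor do phrases 3–4 duplicate 1–2, so it is not a repeated period. With no phrase reaching a conclusive cadence, the passage is a phrase group.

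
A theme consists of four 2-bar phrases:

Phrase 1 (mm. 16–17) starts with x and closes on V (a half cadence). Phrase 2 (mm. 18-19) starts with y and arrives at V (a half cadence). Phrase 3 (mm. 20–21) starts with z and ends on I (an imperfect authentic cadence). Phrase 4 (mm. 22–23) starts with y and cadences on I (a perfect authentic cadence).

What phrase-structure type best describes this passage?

Four phrases in two halves: the first half (bars 16–19) ends with a half cadence, the second (mm. 20-23) with a perfect authentic cadence — a large antecedent–consequent pair, i.e. a double period.
Phrase 3 begins with different material from phrase 1, making it contrasting.

contrasting double period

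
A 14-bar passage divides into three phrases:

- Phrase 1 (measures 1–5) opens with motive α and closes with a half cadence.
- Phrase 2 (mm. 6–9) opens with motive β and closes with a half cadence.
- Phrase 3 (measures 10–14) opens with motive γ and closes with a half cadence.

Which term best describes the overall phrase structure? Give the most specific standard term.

The final phrase closes with a half cadence, which is not stronger than the preceding half cadence; the 3 phrases lack an overall antecedent–consequent design and so form a phrase group.

phrase group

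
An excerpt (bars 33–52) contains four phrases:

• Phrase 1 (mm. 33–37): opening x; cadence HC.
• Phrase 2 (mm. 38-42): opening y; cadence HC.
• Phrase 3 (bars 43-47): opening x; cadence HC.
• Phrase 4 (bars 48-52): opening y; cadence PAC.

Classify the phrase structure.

parallel double period

Four phrases in two halves: the first half (measures 33–42) ends with a half cadence, the second (bars 43-52) with a perfect authentic cadence — a large antecedent–consequent pair, i.e. a double period.
Phrase 3 begins with the same material as phrase 1, making it parallel.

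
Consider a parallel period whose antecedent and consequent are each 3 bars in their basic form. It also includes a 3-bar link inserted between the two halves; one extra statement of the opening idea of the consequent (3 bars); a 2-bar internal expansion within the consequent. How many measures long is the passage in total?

Basic parallel period: 3 + 3 = 6 bars.
6 (basic form) + 3 (link) + 3 (extra statement) + 2 (internal expansion) = 14.

14 measures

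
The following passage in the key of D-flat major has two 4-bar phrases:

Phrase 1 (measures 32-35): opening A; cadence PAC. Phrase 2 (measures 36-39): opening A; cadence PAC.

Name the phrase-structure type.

repeated phrase

Both phrases have the same opening (A) and the same cadence (perfect authentic cadence): the second is a restatement, not a consequent, so this is a repeated phrase rather than a period.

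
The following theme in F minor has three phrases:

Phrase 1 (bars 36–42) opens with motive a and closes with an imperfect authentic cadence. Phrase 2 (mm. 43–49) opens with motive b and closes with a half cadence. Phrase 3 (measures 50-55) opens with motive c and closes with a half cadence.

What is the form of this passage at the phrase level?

phrase group

The final phrase closes with a half cadence, which is not stronger than the preceding half cadence; the 3 phrases lack an overall antecedent–consequent design and so form a phrase group.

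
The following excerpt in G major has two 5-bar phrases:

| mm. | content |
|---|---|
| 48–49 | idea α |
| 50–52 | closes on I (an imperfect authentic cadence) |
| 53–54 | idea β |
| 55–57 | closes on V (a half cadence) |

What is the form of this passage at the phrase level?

The second phrase closes with a half cadence, which is not stronger than the first phrase's imperfect authentic cadence; without a weak→strong cadential pair there is no antecedent–consequent relationship, so this is a phrase group rather than a period.

phrase group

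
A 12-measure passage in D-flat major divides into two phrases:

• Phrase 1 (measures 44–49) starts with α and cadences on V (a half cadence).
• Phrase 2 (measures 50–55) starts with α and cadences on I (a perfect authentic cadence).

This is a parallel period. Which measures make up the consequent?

measures 50–55

The phrase ending with the weaker cadence (half cadence) is the antecedent; the one ending more conclusively (perfect authentic cadence) is the consequent. The consequent is measures 50–55.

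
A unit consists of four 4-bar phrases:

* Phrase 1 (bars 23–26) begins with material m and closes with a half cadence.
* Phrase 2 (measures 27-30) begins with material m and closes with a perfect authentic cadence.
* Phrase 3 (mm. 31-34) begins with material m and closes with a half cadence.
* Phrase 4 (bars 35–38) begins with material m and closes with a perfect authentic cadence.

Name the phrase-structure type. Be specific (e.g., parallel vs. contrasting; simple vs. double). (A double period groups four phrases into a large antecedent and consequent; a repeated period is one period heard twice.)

The cadence pattern HC–PAC–HC–PAC is weak–strong twice, and phrases 3–4 restate phrases 1–2: a period heard twice, not a double period (which would end weakly at phrase 2).

repeated period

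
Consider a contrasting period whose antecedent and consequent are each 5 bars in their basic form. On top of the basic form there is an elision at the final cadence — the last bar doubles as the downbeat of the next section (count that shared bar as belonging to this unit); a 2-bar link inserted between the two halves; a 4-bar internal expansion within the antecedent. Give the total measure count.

16 measures

Basic contrasting period: 5 + 5 = 10 bars.
10 (basic form) + 2 (link) + 4 (internal expansion) = 16.
The elision shares a bar with the next section but does not change this unit's count.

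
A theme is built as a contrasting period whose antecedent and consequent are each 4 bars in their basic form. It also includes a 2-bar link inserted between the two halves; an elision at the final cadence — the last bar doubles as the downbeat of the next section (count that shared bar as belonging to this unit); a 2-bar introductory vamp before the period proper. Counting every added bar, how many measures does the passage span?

12 measures

Basic contrasting period: 4 + 4 = 8 bars.
8 (basic form) + 2 (link) + 2 (introduction) = 12.
The elision shares a bar with the next section but does not change this unit's count.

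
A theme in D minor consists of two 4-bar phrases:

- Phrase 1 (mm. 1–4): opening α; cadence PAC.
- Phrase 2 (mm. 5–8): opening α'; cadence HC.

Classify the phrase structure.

phrase group

The second phrase closes with a half cadence, which is not stronger than the first phrase's perfect authentic cadence; without a weak→strong cadential pair there is no antecedent–consequent relationship, so this is a phrase group rather than a period.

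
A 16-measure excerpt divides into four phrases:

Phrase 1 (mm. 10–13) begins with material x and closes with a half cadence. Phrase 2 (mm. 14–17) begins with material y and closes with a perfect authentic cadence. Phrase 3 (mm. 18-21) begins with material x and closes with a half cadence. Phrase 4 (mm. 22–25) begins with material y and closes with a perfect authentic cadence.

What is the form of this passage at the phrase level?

The cadence pattern HC–PAC–HC–PAC is weak–strong twice, and phrases 3–4 restate phrases 1–2: a period heard twice, not a double period (which would end weakly at phrase 2).

repeated period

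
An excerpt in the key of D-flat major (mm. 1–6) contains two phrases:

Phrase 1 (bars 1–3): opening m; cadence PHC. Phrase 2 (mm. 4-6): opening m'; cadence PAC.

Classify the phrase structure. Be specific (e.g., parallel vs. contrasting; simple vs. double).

parallel period

Phrase 1 ends with a Phrygian half cadence (weaker) and phrase 2 with a perfect authentic cadence (stronger): antecedent + consequent = a period.
The two phrases open with the same material (m / m'), so the period is parallel.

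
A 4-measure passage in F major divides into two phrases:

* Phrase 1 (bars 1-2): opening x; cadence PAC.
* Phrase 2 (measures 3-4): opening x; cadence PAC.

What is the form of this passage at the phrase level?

Both phrases have the same opening (x) and the same cadence (perfect authentic cadence): the second is a restatement, not a consequent, so this is a repeated phrase rather than a period.

repeated phrase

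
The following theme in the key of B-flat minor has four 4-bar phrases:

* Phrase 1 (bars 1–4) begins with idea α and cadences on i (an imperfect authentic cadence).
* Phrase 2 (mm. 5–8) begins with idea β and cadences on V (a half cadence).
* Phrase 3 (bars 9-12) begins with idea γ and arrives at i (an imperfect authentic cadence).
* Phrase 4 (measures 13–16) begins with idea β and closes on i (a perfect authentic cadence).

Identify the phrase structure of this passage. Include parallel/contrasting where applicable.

Four phrases in two halves: the first half (measures 1–8) ends with a half cadence, the second (mm. 9–16) with a perfect authentic cadence — a large antecedent–consequent pair, i.e. a double period.
Phrase 3 begins with different material from phrase 1, making it contrasting.

contrasting double period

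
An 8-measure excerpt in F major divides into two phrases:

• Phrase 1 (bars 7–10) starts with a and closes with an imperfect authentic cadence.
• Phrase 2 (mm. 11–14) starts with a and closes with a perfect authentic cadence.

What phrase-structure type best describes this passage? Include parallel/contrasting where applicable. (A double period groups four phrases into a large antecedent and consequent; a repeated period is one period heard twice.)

parallel period

Phrase 1 ends with an imperfect authentic cadence (weaker) and phrase 2 with a perfect authentic cadence (stronger): antecedent + consequent = a period.
The two phrases open with the same material (a / a), so the period is parallel.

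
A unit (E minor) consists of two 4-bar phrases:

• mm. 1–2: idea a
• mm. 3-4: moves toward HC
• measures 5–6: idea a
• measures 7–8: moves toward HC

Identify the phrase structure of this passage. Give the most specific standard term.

Both phrases have the same opening (a) and the same cadence (half cadence): the second is a restatement, not a consequent, so this is a repeated phrase rather than a period.

repeated phrase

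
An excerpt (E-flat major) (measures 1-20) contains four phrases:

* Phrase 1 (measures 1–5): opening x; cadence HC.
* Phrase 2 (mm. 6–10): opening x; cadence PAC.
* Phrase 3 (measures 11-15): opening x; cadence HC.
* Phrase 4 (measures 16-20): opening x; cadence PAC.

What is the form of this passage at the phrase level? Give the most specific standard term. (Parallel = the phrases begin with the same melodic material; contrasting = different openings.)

The cadence pattern HC–PAC–HC–PAC is weak–strong twice, and phrases 3–4 restate phrases 1–2: a period heard twice, not a double period (which would end weakly at phrase 2).

repeated period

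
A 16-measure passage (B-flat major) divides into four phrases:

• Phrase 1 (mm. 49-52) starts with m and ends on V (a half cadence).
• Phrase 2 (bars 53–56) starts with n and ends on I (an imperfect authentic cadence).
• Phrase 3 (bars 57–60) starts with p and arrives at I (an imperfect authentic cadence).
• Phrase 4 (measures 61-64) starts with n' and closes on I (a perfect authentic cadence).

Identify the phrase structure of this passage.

contrasting double period

Four phrases in two halves: the first half (measures 49-56) ends with an imperfect authentic cadence, the second (mm. 57–64) with a perfect authentic cadence — a large antecedent–consequent pair, i.e. a double period.
Phrase 3 begins with different material from phrase 1, making it contrasting.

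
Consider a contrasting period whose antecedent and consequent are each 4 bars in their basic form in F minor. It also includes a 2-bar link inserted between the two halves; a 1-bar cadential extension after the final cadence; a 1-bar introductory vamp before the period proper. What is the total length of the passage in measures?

Basic contrasting period: 4 + 4 = 8 bars.
8 (basic form) + 2 (link) + 1 (cadential extension) + 1 (introduction) = 12.

12 measures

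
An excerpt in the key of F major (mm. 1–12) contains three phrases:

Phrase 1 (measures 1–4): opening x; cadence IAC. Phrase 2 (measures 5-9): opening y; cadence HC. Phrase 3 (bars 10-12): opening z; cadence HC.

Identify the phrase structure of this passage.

The final phrase closes with a half cadence, which is not stronger than the preceding half cadence; the 3 phrases lack an overall antecedent–consequent design and so form a phrase group.

phrase group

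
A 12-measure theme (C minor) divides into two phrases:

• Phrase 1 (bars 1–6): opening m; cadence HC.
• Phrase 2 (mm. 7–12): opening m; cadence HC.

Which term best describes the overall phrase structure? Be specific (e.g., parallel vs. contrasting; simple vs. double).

Both phrases have the same opening (m) and the same cadence (half cadence): the second is a restatement, not a consequent, so this is a repeated phrase rather than a period.

repeated phrase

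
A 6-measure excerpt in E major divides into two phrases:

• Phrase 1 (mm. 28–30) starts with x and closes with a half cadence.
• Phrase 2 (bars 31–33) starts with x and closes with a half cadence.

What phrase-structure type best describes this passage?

Both phrases have the same opening (x) and the same cadence (half cadence): the second is a restatement, not a consequent, so this is a repeated phrase rather than a period.

repeated phrase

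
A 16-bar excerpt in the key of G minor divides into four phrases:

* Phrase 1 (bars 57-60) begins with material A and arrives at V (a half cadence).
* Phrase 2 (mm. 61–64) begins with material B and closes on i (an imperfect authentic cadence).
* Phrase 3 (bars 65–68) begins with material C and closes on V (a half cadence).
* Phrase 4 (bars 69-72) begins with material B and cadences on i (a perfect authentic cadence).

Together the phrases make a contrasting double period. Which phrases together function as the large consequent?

phrases 3 and 4

In a double period the first pair of phrases (ending imperfect authentic cadence) is the large antecedent and the second pair (ending perfect authentic cadence) is the large consequent; the consequent is phrases 3 and 4.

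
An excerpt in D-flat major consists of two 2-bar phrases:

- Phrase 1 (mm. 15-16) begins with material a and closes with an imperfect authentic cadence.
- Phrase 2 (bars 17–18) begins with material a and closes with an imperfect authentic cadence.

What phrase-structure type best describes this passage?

repeated phrase

Both phrases have the same opening (a) and the same cadence (imperfect authentic cadence): the second is a restatement, not a consequent, so this is a repeated phrase rather than a period.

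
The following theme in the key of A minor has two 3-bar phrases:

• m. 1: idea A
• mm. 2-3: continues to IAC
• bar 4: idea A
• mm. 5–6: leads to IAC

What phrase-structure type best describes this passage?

repeated phrase

Both phrases have the same opening (A) and the same cadence (imperfect authentic cadence): the second is a restatement, not a consequent, so this is a repeated phrase rather than a period.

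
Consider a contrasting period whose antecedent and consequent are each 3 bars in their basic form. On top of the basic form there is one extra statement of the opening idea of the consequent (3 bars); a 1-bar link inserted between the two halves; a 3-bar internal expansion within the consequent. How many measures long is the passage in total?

13 measures

Basic contrasting period: 3 + 3 = 6 bars.
6 (basic form) + 3 (extra statement) + 1 (link) + 3 (internal expansion) = 13.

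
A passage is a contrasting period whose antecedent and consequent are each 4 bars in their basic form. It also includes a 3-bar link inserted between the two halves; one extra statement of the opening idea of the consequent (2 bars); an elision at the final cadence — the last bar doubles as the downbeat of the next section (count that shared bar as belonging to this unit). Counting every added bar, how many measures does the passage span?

13 measures

Basic contrasting period: 4 + 4 = 8 bars.
8 (basic form) + 3 (link) + 2 (extra statement) = 13.
The elision shares a bar with the next section but does not change this unit's count.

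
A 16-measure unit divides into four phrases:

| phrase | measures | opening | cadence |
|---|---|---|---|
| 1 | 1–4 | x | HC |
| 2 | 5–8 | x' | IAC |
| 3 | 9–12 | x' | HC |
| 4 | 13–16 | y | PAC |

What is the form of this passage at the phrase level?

parallel double period

Four phrases in two halves: the first half (mm. 1-8) ends with an imperfect authentic cadence, the second (mm. 9-16) with a perfect authentic cadence — a large antecedent–consequent pair, i.e. a double period.
Phrase 3 begins with the same material as phrase 1, making it parallel.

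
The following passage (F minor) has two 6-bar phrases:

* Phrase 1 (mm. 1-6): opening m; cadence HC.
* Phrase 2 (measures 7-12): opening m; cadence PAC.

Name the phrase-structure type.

parallel period

Phrase 1 ends with a half cadence (weaker) and phrase 2 with a perfect authentic cadence (stronger): antecedent + consequent = a period.
The two phrases open with the same material (m / m), so the period is parallel.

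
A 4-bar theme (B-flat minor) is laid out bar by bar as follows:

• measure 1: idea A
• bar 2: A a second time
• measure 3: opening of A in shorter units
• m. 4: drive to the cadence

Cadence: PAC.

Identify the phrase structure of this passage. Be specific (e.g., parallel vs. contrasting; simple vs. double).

sentence

Basic idea (m. 1) + its repetition (measure 2) form the presentation; fragmentation and cadence (measures 3–4) form the continuation — the 4-bar whole is a sentence.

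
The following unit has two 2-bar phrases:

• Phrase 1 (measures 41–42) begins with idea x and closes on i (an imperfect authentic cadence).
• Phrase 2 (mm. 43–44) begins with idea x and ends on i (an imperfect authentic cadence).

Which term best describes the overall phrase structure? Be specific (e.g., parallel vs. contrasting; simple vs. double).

Both phrases have the same opening (x) and the same cadence (imperfect authentic cadence): the second is a restatement, not a consequent, so this is a repeated phrase rather than a period.

repeated phrase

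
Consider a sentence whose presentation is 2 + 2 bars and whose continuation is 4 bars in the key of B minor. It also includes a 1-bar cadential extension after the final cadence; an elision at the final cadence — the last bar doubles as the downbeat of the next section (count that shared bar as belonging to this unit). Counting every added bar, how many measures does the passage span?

9 measures

Basic sentence: 2 + 2 + 4 = 8 bars.
8 (basic form) + 1 (cadential extension) = 9.
The elision shares a bar with the next section but does not change this unit's count.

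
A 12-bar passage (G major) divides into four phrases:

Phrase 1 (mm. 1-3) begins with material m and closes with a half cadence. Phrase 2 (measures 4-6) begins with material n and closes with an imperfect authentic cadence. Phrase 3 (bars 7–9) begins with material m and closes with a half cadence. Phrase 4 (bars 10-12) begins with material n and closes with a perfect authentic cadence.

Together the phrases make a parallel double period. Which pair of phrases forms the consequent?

phrases 3 and 4

In a double period the first pair of phrases (ending imperfect authentic cadence) is the large antecedent and the second pair (ending perfect authentic cadence) is the large consequent; the consequent is phrases 3 and 4.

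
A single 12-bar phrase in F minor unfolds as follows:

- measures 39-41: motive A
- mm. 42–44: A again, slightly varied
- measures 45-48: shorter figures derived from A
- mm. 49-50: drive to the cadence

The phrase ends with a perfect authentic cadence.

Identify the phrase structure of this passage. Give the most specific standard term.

Basic idea (mm. 39–41) + its repetition (bars 42–44) form the presentation; fragmentation and cadence (bars 45–50) form the continuation — the 12-bar whole is a sentence.

sentence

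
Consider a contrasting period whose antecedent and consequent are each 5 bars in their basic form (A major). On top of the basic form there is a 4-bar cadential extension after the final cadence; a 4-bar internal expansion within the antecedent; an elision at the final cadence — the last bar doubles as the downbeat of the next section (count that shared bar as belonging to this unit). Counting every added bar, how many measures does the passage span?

Basic contrasting period: 5 + 5 = 10 bars.
10 (basic form) + 4 (cadential extension) + 4 (internal expansion) = 18.
The elision shares a bar with the next section but does not change this unit's count.

18 measures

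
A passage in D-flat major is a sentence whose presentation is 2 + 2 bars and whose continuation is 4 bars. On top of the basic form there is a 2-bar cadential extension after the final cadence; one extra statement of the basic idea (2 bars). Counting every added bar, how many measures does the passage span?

Basic sentence: 2 + 2 + 4 = 8 bars.
8 (basic form) + 2 (cadential extension) + 2 (extra statement) = 12.

12 measures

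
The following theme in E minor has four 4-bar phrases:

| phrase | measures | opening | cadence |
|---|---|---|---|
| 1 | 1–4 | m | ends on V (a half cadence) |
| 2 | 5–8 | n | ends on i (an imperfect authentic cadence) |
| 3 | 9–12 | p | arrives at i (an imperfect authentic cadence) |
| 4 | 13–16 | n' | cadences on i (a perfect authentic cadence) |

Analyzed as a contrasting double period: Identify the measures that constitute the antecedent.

In a double period the four phrases pair into a large antecedent (phrases 1–2, ending imperfect authentic cadence) and a large consequent (phrases 3–4, ending perfect authentic cadence). The antecedent spans bars 1–8.

measures 1–8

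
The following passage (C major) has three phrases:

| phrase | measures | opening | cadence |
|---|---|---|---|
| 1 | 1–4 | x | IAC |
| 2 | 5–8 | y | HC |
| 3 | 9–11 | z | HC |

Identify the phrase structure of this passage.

The final phrase closes with a half cadence, which is not stronger than the preceding half cadence; the 3 phrases lack an overall antecedent–consequent design and so form a phrase group.

phrase group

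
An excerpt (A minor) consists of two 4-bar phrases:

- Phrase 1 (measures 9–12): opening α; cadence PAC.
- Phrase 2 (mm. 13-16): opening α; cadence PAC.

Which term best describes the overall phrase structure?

repeated phrase

Both phrases have the same opening (α) and the same cadence (perfect authentic cadence): the second is a restatement, not a consequent, so this is a repeated phrase rather than a period.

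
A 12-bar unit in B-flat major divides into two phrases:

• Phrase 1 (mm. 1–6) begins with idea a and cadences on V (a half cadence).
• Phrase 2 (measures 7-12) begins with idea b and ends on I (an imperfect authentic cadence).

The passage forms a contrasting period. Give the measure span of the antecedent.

measures 1–6

The antecedent is the phrase ending with the weaker cadence (half cadence, phrase 1) and the consequent the one ending more conclusively (imperfect authentic cadence, phrase 2); the antecedent is mm. 1–6.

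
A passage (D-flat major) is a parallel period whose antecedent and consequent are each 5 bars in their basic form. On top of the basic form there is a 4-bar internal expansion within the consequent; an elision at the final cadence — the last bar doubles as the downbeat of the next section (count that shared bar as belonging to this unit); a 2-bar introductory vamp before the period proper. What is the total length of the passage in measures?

Basic parallel period: 5 + 5 = 10 bars.
10 (basic form) + 4 (internal expansion) + 2 (introduction) = 16.
The elision shares a bar with the next section but does not change this unit's count.

16 measures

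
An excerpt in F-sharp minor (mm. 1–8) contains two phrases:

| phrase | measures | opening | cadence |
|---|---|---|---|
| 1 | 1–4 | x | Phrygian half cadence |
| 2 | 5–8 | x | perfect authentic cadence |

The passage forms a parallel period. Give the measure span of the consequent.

The antecedent is the phrase ending with the weaker cadence (Phrygian half cadence, phrase 1) and the consequent the one ending more conclusively (perfect authentic cadence, phrase 2); the consequent is measures 5–8.

measures 5–8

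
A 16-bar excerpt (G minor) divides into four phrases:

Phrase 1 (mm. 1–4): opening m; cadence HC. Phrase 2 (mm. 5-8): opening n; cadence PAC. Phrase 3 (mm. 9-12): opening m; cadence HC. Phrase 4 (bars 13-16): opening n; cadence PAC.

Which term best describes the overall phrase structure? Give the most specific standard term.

repeated period

The cadence pattern HC–PAC–HC–PAC is weak–strong twice, and phrases 3–4 restate phrases 1–2: a period heard twice, not a double period (which would end weakly at phrase 2).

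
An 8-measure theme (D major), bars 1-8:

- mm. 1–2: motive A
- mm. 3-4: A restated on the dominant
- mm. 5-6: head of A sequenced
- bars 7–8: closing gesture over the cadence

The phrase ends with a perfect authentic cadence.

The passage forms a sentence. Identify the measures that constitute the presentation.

measures 1–4

The presentation of a sentence is the basic idea (mm. 1-2) plus its repetition (mm. 3-4); the presentation is therefore bars 1–4.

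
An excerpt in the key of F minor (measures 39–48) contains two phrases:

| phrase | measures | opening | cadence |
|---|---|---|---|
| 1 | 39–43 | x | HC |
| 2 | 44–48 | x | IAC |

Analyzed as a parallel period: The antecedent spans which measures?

The antecedent is the phrase ending with the weaker cadence (half cadence, phrase 1) and the consequent the one ending more conclusively (imperfect authentic cadence, phrase 2); the antecedent is mm. 39-43.

measures 39–43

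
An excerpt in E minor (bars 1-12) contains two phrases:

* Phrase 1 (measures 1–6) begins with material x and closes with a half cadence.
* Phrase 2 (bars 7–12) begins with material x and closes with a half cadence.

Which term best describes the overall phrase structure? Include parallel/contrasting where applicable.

repeated phrase

Both phrases have the same opening (x) and the same cadence (half cadence): the second is a restatement, not a consequent, so this is a repeated phrase rather than a period.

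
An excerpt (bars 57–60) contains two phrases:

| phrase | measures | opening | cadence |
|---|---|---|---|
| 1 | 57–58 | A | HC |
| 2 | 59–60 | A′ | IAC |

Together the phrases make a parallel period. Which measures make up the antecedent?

measures 57–58

The phrase ending with the weaker cadence (half cadence) is the antecedent; the one ending more conclusively (imperfect authentic cadence) is the consequent. The antecedent is measures 57–58.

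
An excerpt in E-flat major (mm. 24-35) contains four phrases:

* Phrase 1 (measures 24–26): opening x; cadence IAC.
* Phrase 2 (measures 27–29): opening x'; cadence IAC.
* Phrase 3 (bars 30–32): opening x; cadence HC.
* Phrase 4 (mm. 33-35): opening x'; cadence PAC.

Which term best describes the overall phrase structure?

parallel double period

Four phrases in two halves: the first half (bars 24–29) ends with an imperfect authentic cadence, the second (bars 30–35) with a perfect authentic cadence — a large antecedent–consequent pair, i.e. a double period.
Phrase 3 begins with the same material as phrase 1, making it parallel.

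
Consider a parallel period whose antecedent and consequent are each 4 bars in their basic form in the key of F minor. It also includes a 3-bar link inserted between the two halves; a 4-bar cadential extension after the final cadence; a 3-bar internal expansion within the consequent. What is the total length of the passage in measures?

18 measures

Basic parallel period: 4 + 4 = 8 bars.
8 (basic form) + 3 (link) + 4 (cadential extension) + 3 (internal expansion) = 18.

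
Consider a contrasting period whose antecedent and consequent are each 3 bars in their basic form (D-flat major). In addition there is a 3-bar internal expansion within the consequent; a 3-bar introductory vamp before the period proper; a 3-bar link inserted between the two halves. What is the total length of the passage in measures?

Basic contrasting period: 3 + 3 = 6 bars.
6 (basic form) + 3 (internal expansion) + 3 (introduction) + 3 (link) = 15.

15 measures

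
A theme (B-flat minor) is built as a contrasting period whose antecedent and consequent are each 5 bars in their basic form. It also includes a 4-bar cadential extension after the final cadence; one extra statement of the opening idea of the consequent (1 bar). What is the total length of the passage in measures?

Basic contrasting period: 5 + 5 = 10 bars.
10 (basic form) + 4 (cadential extension) + 1 (extra statement) = 15.

15 measures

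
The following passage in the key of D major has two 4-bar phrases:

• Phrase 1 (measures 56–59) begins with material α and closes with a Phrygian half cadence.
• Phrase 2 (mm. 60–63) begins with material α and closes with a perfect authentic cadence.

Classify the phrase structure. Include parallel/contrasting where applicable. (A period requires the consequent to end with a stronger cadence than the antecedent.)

parallel period

Phrase 1 ends with a Phrygian half cadence (weaker) and phrase 2 with a perfect authentic cadence (stronger): antecedent + consequent = a period.
The two phrases open with the same material (α / α), so the period is parallel.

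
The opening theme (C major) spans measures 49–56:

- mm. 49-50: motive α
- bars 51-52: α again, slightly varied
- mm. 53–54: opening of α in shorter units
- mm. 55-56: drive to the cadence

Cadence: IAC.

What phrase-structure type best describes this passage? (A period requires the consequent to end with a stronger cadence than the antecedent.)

Basic idea (measures 49-50) + its repetition (measures 51–52) form the presentation; fragmentation and cadence (mm. 53-56) form the continuation — the 8-bar whole is a sentence.

sentence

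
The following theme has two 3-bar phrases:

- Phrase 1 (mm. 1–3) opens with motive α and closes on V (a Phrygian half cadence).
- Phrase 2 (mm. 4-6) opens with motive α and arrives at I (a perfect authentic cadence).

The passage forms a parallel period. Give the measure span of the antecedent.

measures 1–3

The phrase ending with the weaker cadence (Phrygian half cadence) is the antecedent; the one ending more conclusively (perfect authentic cadence) is the consequent. The antecedent is measures 1–3.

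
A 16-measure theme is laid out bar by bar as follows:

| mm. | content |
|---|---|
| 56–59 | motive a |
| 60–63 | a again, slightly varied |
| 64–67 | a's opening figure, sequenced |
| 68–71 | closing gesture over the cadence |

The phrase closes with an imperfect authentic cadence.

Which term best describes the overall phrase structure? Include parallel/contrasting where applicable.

sentence

Basic idea (mm. 56-59) + its repetition (measures 60–63) form the presentation; fragmentation and cadence (bars 64-71) form the continuation — the 16-bar whole is a sentence.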